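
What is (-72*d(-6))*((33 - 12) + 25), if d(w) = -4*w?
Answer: -79488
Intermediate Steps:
(-72*d(-6))*((33 - 12) + 25) = (-(-288)*(-6))*((33 - 12) + 25) = (-72*24)*(21 + 25) = -1728*46 = -79488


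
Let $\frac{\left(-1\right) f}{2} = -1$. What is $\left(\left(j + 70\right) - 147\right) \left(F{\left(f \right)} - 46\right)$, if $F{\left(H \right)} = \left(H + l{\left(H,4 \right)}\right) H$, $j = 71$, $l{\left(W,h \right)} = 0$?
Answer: $252$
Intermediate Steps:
$f = 2$ ($f = \left(-2\right) \left(-1\right) = 2$)
$F{\left(H \right)} = H^{2}$ ($F{\left(H \right)} = \left(H + 0\right) H = H H = H^{2}$)
$\left(\left(j + 70\right) - 147\right) \left(F{\left(f \right)} - 46\right) = \left(\left(71 + 70\right) - 147\right) \left(2^{2} - 46\right) = \left(141 - 147\right) \left(4 - 46\right) = \left(-6\right) \left(-42\right) = 252$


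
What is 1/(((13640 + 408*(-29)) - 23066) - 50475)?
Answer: -1/71733 ≈ -1.3941e-5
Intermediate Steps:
1/(((13640 + 408*(-29)) - 23066) - 50475) = 1/(((13640 - 11832) - 23066) - 50475) = 1/((1808 - 23066) - 50475) = 1/(-21258 - 50475) = 1/(-71733) = -1/71733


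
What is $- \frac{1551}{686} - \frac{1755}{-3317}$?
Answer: $- \frac{3940737}{2275462} \approx -1.7318$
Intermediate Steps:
$- \frac{1551}{686} - \frac{1755}{-3317} = \left(-1551\right) \frac{1}{686} - - \frac{1755}{3317} = - \frac{1551}{686} + \frac{1755}{3317} = - \frac{3940737}{2275462}$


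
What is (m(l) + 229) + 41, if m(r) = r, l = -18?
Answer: 252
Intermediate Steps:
(m(l) + 229) + 41 = (-18 + 229) + 41 = 211 + 41 = 252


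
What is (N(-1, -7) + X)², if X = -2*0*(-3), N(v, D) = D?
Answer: 49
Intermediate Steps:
X = 0 (X = 0*(-3) = 0)
(N(-1, -7) + X)² = (-7 + 0)² = (-7)² = 49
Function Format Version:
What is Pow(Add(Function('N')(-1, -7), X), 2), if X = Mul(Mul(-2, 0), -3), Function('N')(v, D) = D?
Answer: 49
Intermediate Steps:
X = 0 (X = Mul(0, -3) = 0)
Pow(Add(Function('N')(-1, -7), X), 2) = Pow(Add(-7, 0), 2) = Pow(-7, 2) = 49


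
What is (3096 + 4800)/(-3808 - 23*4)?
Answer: -658/325 ≈ -2.0246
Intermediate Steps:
(3096 + 4800)/(-3808 - 23*4) = 7896/(-3808 - 92) = 7896/(-3900) = 7896*(-1/3900) = -658/325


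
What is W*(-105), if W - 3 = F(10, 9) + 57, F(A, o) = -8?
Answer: -5460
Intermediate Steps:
W = 52 (W = 3 + (-8 + 57) = 3 + 49 = 52)
W*(-105) = 52*(-105) = -5460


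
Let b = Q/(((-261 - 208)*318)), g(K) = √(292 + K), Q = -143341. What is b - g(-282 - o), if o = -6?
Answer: -453227/149142 ≈ -3.0389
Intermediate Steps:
b = 143341/149142 (b = -143341*1/(318*(-261 - 208)) = -143341/((-469*318)) = -143341/(-149142) = -143341*(-1/149142) = 143341/149142 ≈ 0.96110)
b - g(-282 - o) = 143341/149142 - √(292 + (-282 - 1*(-6))) = 143341/149142 - √(292 + (-282 + 6)) = 143341/149142 - √(292 - 276) = 143341/149142 - √16 = 143341/149142 - 1*4 = 143341/149142 - 4 = -453227/149142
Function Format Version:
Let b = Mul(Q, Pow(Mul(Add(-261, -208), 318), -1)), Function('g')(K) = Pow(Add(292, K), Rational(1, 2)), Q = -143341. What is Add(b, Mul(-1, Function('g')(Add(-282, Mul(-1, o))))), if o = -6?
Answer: Rational(-453227, 149142) ≈ -3.0389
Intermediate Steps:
b = Rational(143341, 149142) (b = Mul(-143341, Pow(Mul(Add(-261, -208), 318), -1)) = Mul(-143341, Pow(Mul(-469, 318), -1)) = Mul(-143341, Pow(-149142, -1)) = Mul(-143341, Rational(-1, 149142)) = Rational(143341, 149142) ≈ 0.96110)
Add(b, Mul(-1, Function('g')(Add(-282, Mul(-1, o))))) = Add(Rational(143341, 149142), Mul(-1, Pow(Add(292, Add(-282, Mul(-1, -6))), Rational(1, 2)))) = Add(Rational(143341, 149142), Mul(-1, Pow(Add(292, Add(-282, 6)), Rational(1, 2)))) = Add(Rational(143341, 149142), Mul(-1, Pow(Add(292, -276), Rational(1, 2)))) = Add(Rational(143341, 149142), Mul(-1, Pow(16, Rational(1, 2)))) = Add(Rational(143341, 149142), Mul(-1, 4)) = Add(Rational(143341, 149142), -4) = Rational(-453227, 149142)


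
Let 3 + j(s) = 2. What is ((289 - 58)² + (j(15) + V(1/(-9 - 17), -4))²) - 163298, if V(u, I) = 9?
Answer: -109873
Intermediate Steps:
j(s) = -1 (j(s) = -3 + 2 = -1)
((289 - 58)² + (j(15) + V(1/(-9 - 17), -4))²) - 163298 = ((289 - 58)² + (-1 + 9)²) - 163298 = (231² + 8²) - 163298 = (53361 + 64) - 163298 = 53425 - 163298 = -109873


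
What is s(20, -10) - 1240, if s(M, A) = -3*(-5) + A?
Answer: -1235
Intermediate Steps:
s(M, A) = 15 + A
s(20, -10) - 1240 = (15 - 10) - 1240 = 5 - 1240 = -1235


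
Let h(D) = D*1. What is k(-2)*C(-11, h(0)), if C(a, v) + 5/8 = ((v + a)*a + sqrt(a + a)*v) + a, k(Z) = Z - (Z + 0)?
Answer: 0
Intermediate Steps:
k(Z) = 0 (k(Z) = Z - Z = 0)
h(D) = D
C(a, v) = -5/8 + a + a*(a + v) + v*sqrt(2)*sqrt(a) (C(a, v) = -5/8 + (((v + a)*a + sqrt(a + a)*v) + a) = -5/8 + (((a + v)*a + sqrt(2*a)*v) + a) = -5/8 + ((a*(a + v) + (sqrt(2)*sqrt(a))*v) + a) = -5/8 + ((a*(a + v) + v*sqrt(2)*sqrt(a)) + a) = -5/8 + (a + a*(a + v) + v*sqrt(2)*sqrt(a)) = -5/8 + a + a*(a + v) + v*sqrt(2)*sqrt(a))
k(-2)*C(-11, h(0)) = 0*(-5/8 - 11 + (-11)**2 - 11*0 + 0*sqrt(2)*sqrt(-11)) = 0*(-5/8 - 11 + 121 + 0 + 0*sqrt(2)*(I*sqrt(11))) = 0*(-5/8 - 11 + 121 + 0 + 0) = 0*(875/8) = 0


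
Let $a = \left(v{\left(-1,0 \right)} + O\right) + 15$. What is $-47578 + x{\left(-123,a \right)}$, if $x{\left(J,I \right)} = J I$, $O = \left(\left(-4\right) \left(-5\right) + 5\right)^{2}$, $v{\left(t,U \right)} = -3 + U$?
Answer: $-125929$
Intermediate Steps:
$O = 625$ ($O = \left(20 + 5\right)^{2} = 25^{2} = 625$)
$a = 637$ ($a = \left(\left(-3 + 0\right) + 625\right) + 15 = \left(-3 + 625\right) + 15 = 622 + 15 = 637$)
$x{\left(J,I \right)} = I J$
$-47578 + x{\left(-123,a \right)} = -47578 + 637 \left(-123\right) = -47578 - 78351 = -125929$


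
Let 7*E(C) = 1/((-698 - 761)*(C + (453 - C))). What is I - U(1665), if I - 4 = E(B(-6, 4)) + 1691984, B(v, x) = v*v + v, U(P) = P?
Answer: 7820260765946/4626489 ≈ 1.6903e+6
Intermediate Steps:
B(v, x) = v + v² (B(v, x) = v² + v = v + v²)
E(C) = -1/4626489 (E(C) = 1/(7*(((-698 - 761)*(C + (453 - C))))) = 1/(7*((-1459*453))) = (⅐)/(-660927) = (⅐)*(-1/660927) = -1/4626489)
I = 7827963870131/4626489 (I = 4 + (-1/4626489 + 1691984) = 4 + 7827945364175/4626489 = 7827963870131/4626489 ≈ 1.6920e+6)
I - U(1665) = 7827963870131/4626489 - 1*1665 = 7827963870131/4626489 - 1665 = 7820260765946/4626489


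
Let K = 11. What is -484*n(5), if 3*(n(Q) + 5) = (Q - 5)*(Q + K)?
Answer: 2420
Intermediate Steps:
n(Q) = -5 + (-5 + Q)*(11 + Q)/3 (n(Q) = -5 + ((Q - 5)*(Q + 11))/3 = -5 + ((-5 + Q)*(11 + Q))/3 = -5 + (-5 + Q)*(11 + Q)/3)
-484*n(5) = -484*(-70/3 + 2*5 + (⅓)*5²) = -484*(-70/3 + 10 + (⅓)*25) = -484*(-70/3 + 10 + 25/3) = -484*(-5) = 2420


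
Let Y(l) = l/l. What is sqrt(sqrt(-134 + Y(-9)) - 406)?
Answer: sqrt(-406 + I*sqrt(133)) ≈ 0.2861 + 20.151*I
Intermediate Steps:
Y(l) = 1
sqrt(sqrt(-134 + Y(-9)) - 406) = sqrt(sqrt(-134 + 1) - 406) = sqrt(sqrt(-133) - 406) = sqrt(I*sqrt(133) - 406) = sqrt(-406 + I*sqrt(133))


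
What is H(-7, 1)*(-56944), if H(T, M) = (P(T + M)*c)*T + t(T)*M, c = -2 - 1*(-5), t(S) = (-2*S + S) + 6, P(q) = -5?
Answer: -6719392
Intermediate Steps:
t(S) = 6 - S (t(S) = -S + 6 = 6 - S)
c = 3 (c = -2 + 5 = 3)
H(T, M) = -15*T + M*(6 - T) (H(T, M) = (-5*3)*T + (6 - T)*M = -15*T + M*(6 - T))
H(-7, 1)*(-56944) = (-15*(-7) - 1*1*(-6 - 7))*(-56944) = (105 - 1*1*(-13))*(-56944) = (105 + 13)*(-56944) = 118*(-56944) = -6719392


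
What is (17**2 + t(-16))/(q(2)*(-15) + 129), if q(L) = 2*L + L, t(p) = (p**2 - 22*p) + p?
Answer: 881/39 ≈ 22.590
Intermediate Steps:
t(p) = p**2 - 21*p
q(L) = 3*L
(17**2 + t(-16))/(q(2)*(-15) + 129) = (17**2 - 16*(-21 - 16))/((3*2)*(-15) + 129) = (289 - 16*(-37))/(6*(-15) + 129) = (289 + 592)/(-90 + 129) = 881/39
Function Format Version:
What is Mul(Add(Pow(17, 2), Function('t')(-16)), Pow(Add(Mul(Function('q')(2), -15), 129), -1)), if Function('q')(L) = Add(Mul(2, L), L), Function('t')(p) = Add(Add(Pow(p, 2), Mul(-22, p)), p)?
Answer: Rational(881, 39) ≈ 22.590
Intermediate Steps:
Function('t')(p) = Add(Pow(p, 2), Mul(-21, p))
Function('q')(L) = Mul(3, L)
Mul(Add(Pow(17, 2), Function('t')(-16)), Pow(Add(Mul(Function('q')(2), -15), 129), -1)) = Mul(Add(Pow(17, 2), Mul(-16, Add(-21, -16))), Pow(Add(Mul(Mul(3, 2), -15), 129), -1)) = Mul(Add(289, Mul(-16, -37)), Pow(Add(Mul(6, -15), 129), -1)) = Mul(Add(289, 592), Pow(Add(-90, 129), -1)) = Mul(881, Pow(39, -1)) = Mul(881, Rational(1, 39)) = Rational(881, 39)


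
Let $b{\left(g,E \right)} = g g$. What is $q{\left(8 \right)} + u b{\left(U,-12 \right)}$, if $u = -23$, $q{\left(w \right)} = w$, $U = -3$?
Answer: $-199$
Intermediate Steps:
$b{\left(g,E \right)} = g^{2}$
$q{\left(8 \right)} + u b{\left(U,-12 \right)} = 8 - 23 \left(-3\right)^{2} = 8 - 207 = -199$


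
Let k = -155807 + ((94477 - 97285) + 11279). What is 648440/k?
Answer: -81055/18417 ≈ -4.4011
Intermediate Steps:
k = -147336 (k = -155807 + (-2808 + 11279) = -155807 + 8471 = -147336)
648440/k = 648440/(-147336) = 648440*(-1/147336) = -81055/18417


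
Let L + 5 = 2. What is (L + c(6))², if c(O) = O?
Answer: 9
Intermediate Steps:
L = -3 (L = -5 + 2 = -3)
(L + c(6))² = (-3 + 6)² = 3² = 9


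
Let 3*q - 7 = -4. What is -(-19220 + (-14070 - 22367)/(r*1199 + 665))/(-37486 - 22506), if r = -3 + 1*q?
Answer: -33271823/103966136 ≈ -0.32003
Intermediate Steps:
q = 1 (q = 7/3 + (1/3)*(-4) = 7/3 - 4/3 = 1)
r = -2 (r = -3 + 1*1 = -3 + 1 = -2)
-(-19220 + (-14070 - 22367)/(r*1199 + 665))/(-37486 - 22506) = -(-19220 + (-14070 - 22367)/(-2*1199 + 665))/(-37486 - 22506) = -(-19220 - 36437/(-2398 + 665))/(-59992) = -(-19220 - 36437/(-1733))*(-1)/59992 = -(-19220 - 36437*(-1/1733))*(-1)/59992 = -(-19220 + 36437/1733)*(-1)/59992 = -(-33271823)*(-1)/(1733*59992) = -1*33271823/103966136 = -33271823/103966136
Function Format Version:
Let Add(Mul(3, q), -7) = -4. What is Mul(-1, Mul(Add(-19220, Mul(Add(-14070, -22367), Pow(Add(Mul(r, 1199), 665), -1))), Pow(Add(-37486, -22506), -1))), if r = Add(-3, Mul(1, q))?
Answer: Rational(-33271823, 103966136) ≈ -0.32003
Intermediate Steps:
q = 1 (q = Add(Rational(7, 3), Mul(Rational(1, 3), -4)) = Add(Rational(7, 3), Rational(-4, 3)) = 1)
r = -2 (r = Add(-3, Mul(1, 1)) = Add(-3, 1) = -2)
Mul(-1, Mul(Add(-19220, Mul(Add(-14070, -22367), Pow(Add(Mul(r, 1199), 665), -1))), Pow(Add(-37486, -22506), -1))) = Mul(-1, Mul(Add(-19220, Mul(Add(-14070, -22367), Pow(Add(Mul(-2, 1199), 665), -1))), Pow(Add(-37486, -22506), -1))) = Mul(-1, Mul(Add(-19220, Mul(-36437, Pow(Add(-2398, 665), -1))), Pow(-59992, -1))) = Mul(-1, Mul(Add(-19220, Mul(-36437, Pow(-1733, -1))), Rational(-1, 59992))) = Mul(-1, Mul(Add(-19220, Mul(-36437, Rational(-1, 1733))), Rational(-1, 59992))) = Mul(-1, Mul(Add(-19220, Rational(36437, 1733)), Rational(-1, 59992))) = Mul(-1, Mul(Rational(-33271823, 1733), Rational(-1, 59992))) = Mul(-1, Rational(33271823, 103966136)) = Rational(-33271823, 103966136)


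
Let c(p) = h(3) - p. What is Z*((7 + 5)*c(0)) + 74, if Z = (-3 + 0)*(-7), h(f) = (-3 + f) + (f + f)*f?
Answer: 4610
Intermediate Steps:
h(f) = -3 + f + 2*f² (h(f) = (-3 + f) + (2*f)*f = (-3 + f) + 2*f² = -3 + f + 2*f²)
c(p) = 18 - p (c(p) = (-3 + 3 + 2*3²) - p = (-3 + 3 + 2*9) - p = (-3 + 3 + 18) - p = 18 - p)
Z = 21 (Z = -3*(-7) = 21)
Z*((7 + 5)*c(0)) + 74 = 21*((7 + 5)*(18 - 1*0)) + 74 = 21*(12*(18 + 0)) + 74 = 21*(12*18) + 74 = 21*216 + 74 = 4536 + 74 = 4610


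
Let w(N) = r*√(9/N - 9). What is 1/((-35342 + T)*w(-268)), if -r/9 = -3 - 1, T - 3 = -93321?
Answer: I*√18023/1868915160 ≈ 7.1833e-8*I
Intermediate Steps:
T = -93318 (T = 3 - 93321 = -93318)
r = 36 (r = -9*(-3 - 1) = -9*(-4) = 36)
w(N) = 36*√(-9 + 9/N) (w(N) = 36*√(9/N - 9) = 36*√(-9 + 9/N))
1/((-35342 + T)*w(-268)) = 1/((-35342 - 93318)*((108*√((1 - 1*(-268))/(-268))))) = 1/((-128660)*((108*√(-(1 + 268)/268)))) = -(-I*√18023/14526)/128660 = -(-1)*I*√18023/1868915160 = I*√18023/1868915160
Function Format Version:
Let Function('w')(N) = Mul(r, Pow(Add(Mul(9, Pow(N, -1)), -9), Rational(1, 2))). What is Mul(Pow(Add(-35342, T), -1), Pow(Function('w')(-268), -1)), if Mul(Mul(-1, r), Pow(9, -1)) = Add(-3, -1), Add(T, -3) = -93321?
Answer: Mul(Rational(1, 1868915160), I, Pow(18023, Rational(1, 2))) ≈ Mul(7.1833e-8, I)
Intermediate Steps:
T = -93318 (T = Add(3, -93321) = -93318)
r = 36 (r = Mul(-9, Add(-3, -1)) = Mul(-9, -4) = 36)
Function('w')(N) = Mul(36, Pow(Add(-9, Mul(9, Pow(N, -1))), Rational(1, 2))) (Function('w')(N) = Mul(36, Pow(Add(Mul(9, Pow(N, -1)), -9), Rational(1, 2))) = Mul(36, Pow(Add(-9, Mul(9, Pow(N, -1))), Rational(1, 2))))
Mul(Pow(Add(-35342, T), -1), Pow(Function('w')(-268), -1)) = Mul(Pow(Add(-35342, -93318), -1), Pow(Mul(108, Pow(Mul(Pow(-268, -1), Add(1, Mul(-1, -268))), Rational(1, 2))), -1)) = Mul(Pow(-128660, -1), Pow(Mul(108, Pow(Mul(Rational(-1, 268), Add(1, 268)), Rational(1, 2))), -1)) = Mul(Rational(-1, 128660), Pow(Mul(108, Pow(Mul(Rational(-1, 268), 269), Rational(1, 2))), -1)) = Mul(Rational(-1, 128660), Pow(Mul(108, Pow(Rational(-269, 268), Rational(1, 2))), -1)) = Mul(Rational(-1, 128660), Pow(Mul(108, Mul(Rational(1, 134), I, Pow(18023, Rational(1, 2)))), -1)) = Mul(Rational(-1, 128660), Pow(Mul(Rational(54, 67), I, Pow(18023, Rational(1, 2))), -1)) = Mul(Rational(-1, 128660), Mul(Rational(-1, 14526), I, Pow(18023, Rational(1, 2)))) = Mul(Rational(1, 1868915160), I, Pow(18023, Rational(1, 2)))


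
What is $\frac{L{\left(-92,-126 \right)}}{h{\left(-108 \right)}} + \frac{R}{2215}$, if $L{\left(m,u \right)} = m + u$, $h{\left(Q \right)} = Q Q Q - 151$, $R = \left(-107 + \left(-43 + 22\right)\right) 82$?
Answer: $- \frac{13223039178}{2790596545} \approx -4.7384$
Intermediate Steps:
$R = -10496$ ($R = \left(-107 - 21\right) 82 = \left(-128\right) 82 = -10496$)
$h{\left(Q \right)} = -151 + Q^{3}$ ($h{\left(Q \right)} = Q^{2} Q - 151 = Q^{3} - 151 = -151 + Q^{3}$)
$\frac{L{\left(-92,-126 \right)}}{h{\left(-108 \right)}} + \frac{R}{2215} = \frac{-92 - 126}{-151 + \left(-108\right)^{3}} - \frac{10496}{2215} = - \frac{218}{-151 - 1259712} - \frac{10496}{2215} = - \frac{218}{-1259863} - \frac{10496}{2215} = \left(-218\right) \left(- \frac{1}{1259863}\right) - \frac{10496}{2215} = \frac{218}{1259863} - \frac{10496}{2215} = - \frac{13223039178}{2790596545}$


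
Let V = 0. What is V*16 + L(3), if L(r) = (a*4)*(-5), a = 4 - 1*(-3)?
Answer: -140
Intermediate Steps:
a = 7 (a = 4 + 3 = 7)
L(r) = -140 (L(r) = (7*4)*(-5) = 28*(-5) = -140)
V*16 + L(3) = 0*16 - 140 = 0 - 140 = -140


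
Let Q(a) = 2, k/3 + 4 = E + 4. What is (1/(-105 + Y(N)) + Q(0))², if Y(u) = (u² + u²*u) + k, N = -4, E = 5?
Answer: 75625/19044 ≈ 3.9711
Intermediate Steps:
k = 15 (k = -12 + 3*(5 + 4) = -12 + 3*9 = -12 + 27 = 15)
Y(u) = 15 + u² + u³ (Y(u) = (u² + u²*u) + 15 = (u² + u³) + 15 = 15 + u² + u³)
(1/(-105 + Y(N)) + Q(0))² = (1/(-105 + (15 + (-4)² + (-4)³)) + 2)² = (1/(-105 + (15 + 16 - 64)) + 2)² = (1/(-105 - 33) + 2)² = (1/(-138) + 2)² = (-1/138 + 2)² = (275/138)² = 75625/19044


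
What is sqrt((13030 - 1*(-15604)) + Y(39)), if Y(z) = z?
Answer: sqrt(28673) ≈ 169.33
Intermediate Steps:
sqrt((13030 - 1*(-15604)) + Y(39)) = sqrt((13030 - 1*(-15604)) + 39) = sqrt((13030 + 15604) + 39) = sqrt(28634 + 39) = sqrt(28673)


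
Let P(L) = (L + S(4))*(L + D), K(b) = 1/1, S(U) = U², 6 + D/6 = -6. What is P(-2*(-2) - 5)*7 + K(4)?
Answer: -7664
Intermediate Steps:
D = -72 (D = -36 + 6*(-6) = -36 - 36 = -72)
K(b) = 1
P(L) = (-72 + L)*(16 + L) (P(L) = (L + 4²)*(L - 72) = (L + 16)*(-72 + L) = (16 + L)*(-72 + L) = (-72 + L)*(16 + L))
P(-2*(-2) - 5)*7 + K(4) = (-1152 + (-2*(-2) - 5)² - 56*(-2*(-2) - 5))*7 + 1 = (-1152 + (4 - 5)² - 56*(4 - 5))*7 + 1 = (-1152 + (-1)² - 56*(-1))*7 + 1 = (-1152 + 1 + 56)*7 + 1 = -1095*7 + 1 = -7665 + 1 = -7664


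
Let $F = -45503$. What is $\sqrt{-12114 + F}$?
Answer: $i \sqrt{57617} \approx 240.04 i$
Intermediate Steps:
$\sqrt{-12114 + F} = \sqrt{-12114 - 45503} = \sqrt{-57617} = i \sqrt{57617}$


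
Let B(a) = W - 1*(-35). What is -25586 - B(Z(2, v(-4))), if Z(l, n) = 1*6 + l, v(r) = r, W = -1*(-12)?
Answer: -25633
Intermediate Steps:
W = 12
Z(l, n) = 6 + l
B(a) = 47 (B(a) = 12 - 1*(-35) = 12 + 35 = 47)
-25586 - B(Z(2, v(-4))) = -25586 - 1*47 = -25586 - 47 = -25633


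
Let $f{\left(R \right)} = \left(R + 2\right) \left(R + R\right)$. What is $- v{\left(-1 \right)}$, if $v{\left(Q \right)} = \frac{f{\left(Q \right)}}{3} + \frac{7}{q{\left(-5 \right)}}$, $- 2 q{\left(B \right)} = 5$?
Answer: $\frac{52}{15} \approx 3.4667$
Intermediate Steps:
$q{\left(B \right)} = - \frac{5}{2}$ ($q{\left(B \right)} = \left(- \frac{1}{2}\right) 5 = - \frac{5}{2}$)
$f{\left(R \right)} = 2 R \left(2 + R\right)$ ($f{\left(R \right)} = \left(2 + R\right) 2 R = 2 R \left(2 + R\right)$)
$v{\left(Q \right)} = - \frac{14}{5} + \frac{2 Q \left(2 + Q\right)}{3}$ ($v{\left(Q \right)} = \frac{2 Q \left(2 + Q\right)}{3} + \frac{7}{- \frac{5}{2}} = 2 Q \left(2 + Q\right) \frac{1}{3} + 7 \left(- \frac{2}{5}\right) = \frac{2 Q \left(2 + Q\right)}{3} - \frac{14}{5} = - \frac{14}{5} + \frac{2 Q \left(2 + Q\right)}{3}$)
$- v{\left(-1 \right)} = - (- \frac{14}{5} + \frac{2}{3} \left(-1\right) \left(2 - 1\right)) = - (- \frac{14}{5} + \frac{2}{3} \left(-1\right) 1) = - (- \frac{14}{5} - \frac{2}{3}) = \left(-1\right) \left(- \frac{52}{15}\right) = \frac{52}{15}$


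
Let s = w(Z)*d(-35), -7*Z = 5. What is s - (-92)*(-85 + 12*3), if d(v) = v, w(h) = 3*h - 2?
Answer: -4363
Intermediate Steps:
Z = -5/7 (Z = -⅐*5 = -5/7 ≈ -0.71429)
w(h) = -2 + 3*h
s = 145 (s = (-2 + 3*(-5/7))*(-35) = (-2 - 15/7)*(-35) = -29/7*(-35) = 145)
s - (-92)*(-85 + 12*3) = 145 - (-92)*(-85 + 12*3) = 145 - (-92)*(-85 + 36) = 145 - (-92)*(-49) = 145 - 1*4508 = 145 - 4508 = -4363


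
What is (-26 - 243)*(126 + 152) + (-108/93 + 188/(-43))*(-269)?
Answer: -97700262/1333 ≈ -73294.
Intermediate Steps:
(-26 - 243)*(126 + 152) + (-108/93 + 188/(-43))*(-269) = -269*278 + (-108*1/93 + 188*(-1/43))*(-269) = -74782 + (-36/31 - 188/43)*(-269) = -74782 - 7376/1333*(-269) = -74782 + 1984144/1333 = -97700262/1333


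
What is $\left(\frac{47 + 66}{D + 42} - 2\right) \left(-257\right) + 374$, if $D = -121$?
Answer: $\frac{99193}{79} \approx 1255.6$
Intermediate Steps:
$\left(\frac{47 + 66}{D + 42} - 2\right) \left(-257\right) + 374 = \left(\frac{47 + 66}{-121 + 42} - 2\right) \left(-257\right) + 374 = \left(\frac{113}{-79} - 2\right) \left(-257\right) + 374 = \left(113 \left(- \frac{1}{79}\right) - 2\right) \left(-257\right) + 374 = \left(- \frac{113}{79} - 2\right) \left(-257\right) + 374 = \left(- \frac{271}{79}\right) \left(-257\right) + 374 = \frac{69647}{79} + 374 = \frac{99193}{79}$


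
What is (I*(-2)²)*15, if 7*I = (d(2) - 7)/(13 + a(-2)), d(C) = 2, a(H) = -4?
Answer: -100/21 ≈ -4.7619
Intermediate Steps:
I = -5/63 (I = ((2 - 7)/(13 - 4))/7 = (-5/9)/7 = (-5*⅑)/7 = (⅐)*(-5/9) = -5/63 ≈ -0.079365)
(I*(-2)²)*15 = -5/63*(-2)²*15 = -5/63*4*15 = -20/63*15 = -100/21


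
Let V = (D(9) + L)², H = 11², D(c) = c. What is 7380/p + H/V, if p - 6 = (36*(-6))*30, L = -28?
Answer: -313471/389519 ≈ -0.80476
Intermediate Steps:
p = -6474 (p = 6 + (36*(-6))*30 = 6 - 216*30 = 6 - 6480 = -6474)
H = 121
V = 361 (V = (9 - 28)² = (-19)² = 361)
7380/p + H/V = 7380/(-6474) + 121/361 = 7380*(-1/6474) + 121*(1/361) = -1230/1079 + 121/361 = -313471/389519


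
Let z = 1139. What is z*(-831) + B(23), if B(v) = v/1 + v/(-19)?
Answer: -17983257/19 ≈ -9.4649e+5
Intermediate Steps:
B(v) = 18*v/19 (B(v) = v*1 + v*(-1/19) = v - v/19 = 18*v/19)
z*(-831) + B(23) = 1139*(-831) + (18/19)*23 = -946509 + 414/19 = -17983257/19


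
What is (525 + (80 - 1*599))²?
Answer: 36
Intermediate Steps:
(525 + (80 - 1*599))² = (525 + (80 - 599))² = (525 - 519)² = 6² = 36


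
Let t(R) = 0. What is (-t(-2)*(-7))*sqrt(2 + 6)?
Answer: 0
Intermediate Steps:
(-t(-2)*(-7))*sqrt(2 + 6) = (-1*0*(-7))*sqrt(2 + 6) = (0*(-7))*sqrt(8) = 0*(2*sqrt(2)) = 0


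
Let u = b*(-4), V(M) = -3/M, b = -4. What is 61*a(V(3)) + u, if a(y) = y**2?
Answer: 77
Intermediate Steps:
u = 16 (u = -4*(-4) = 16)
61*a(V(3)) + u = 61*(-3/3)**2 + 16 = 61*(-3*1/3)**2 + 16 = 61*(-1)**2 + 16 = 61*1 + 16 = 61 + 16 = 77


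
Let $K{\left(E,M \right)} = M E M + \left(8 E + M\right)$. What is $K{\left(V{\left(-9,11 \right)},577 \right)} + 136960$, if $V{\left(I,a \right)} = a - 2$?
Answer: $3133970$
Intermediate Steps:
$V{\left(I,a \right)} = -2 + a$
$K{\left(E,M \right)} = M + 8 E + E M^{2}$ ($K{\left(E,M \right)} = E M M + \left(M + 8 E\right) = E M^{2} + \left(M + 8 E\right) = M + 8 E + E M^{2}$)
$K{\left(V{\left(-9,11 \right)},577 \right)} + 136960 = \left(577 + 8 \left(-2 + 11\right) + \left(-2 + 11\right) 577^{2}\right) + 136960 = \left(577 + 8 \cdot 9 + 9 \cdot 332929\right) + 136960 = \left(577 + 72 + 2996361\right) + 136960 = 2997010 + 136960 = 3133970$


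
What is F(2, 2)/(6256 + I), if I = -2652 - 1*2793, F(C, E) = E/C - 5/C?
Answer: -3/1622 ≈ -0.0018496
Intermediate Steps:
F(C, E) = -5/C + E/C
I = -5445 (I = -2652 - 2793 = -5445)
F(2, 2)/(6256 + I) = ((-5 + 2)/2)/(6256 - 5445) = ((½)*(-3))/811 = -3/2*1/811 = -3/1622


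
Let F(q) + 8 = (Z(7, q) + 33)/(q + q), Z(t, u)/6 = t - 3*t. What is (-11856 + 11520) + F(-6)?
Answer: -1359/4 ≈ -339.75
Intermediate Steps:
Z(t, u) = -12*t (Z(t, u) = 6*(t - 3*t) = 6*(-2*t) = -12*t)
F(q) = -8 - 51/(2*q) (F(q) = -8 + (-12*7 + 33)/(q + q) = -8 + (-84 + 33)/((2*q)) = -8 - 51/(2*q))
(-11856 + 11520) + F(-6) = (-11856 + 11520) + (-8 - 51/2/(-6)) = -336 + (-8 - 51/2*(-1/6)) = -336 + (-8 + 17/4) = -336 - 15/4 = -1359/4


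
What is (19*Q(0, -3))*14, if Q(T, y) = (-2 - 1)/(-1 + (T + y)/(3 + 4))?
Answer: 2793/5 ≈ 558.60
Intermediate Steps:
Q(T, y) = -3/(-1 + T/7 + y/7) (Q(T, y) = -3/(-1 + (T + y)/7) = -3/(-1 + (T + y)*(⅐)) = -3/(-1 + (T/7 + y/7)) = -3/(-1 + T/7 + y/7))
(19*Q(0, -3))*14 = (19*(-21/(-7 + 0 - 3)))*14 = (19*(-21/(-10)))*14 = (19*(-21*(-⅒)))*14 = (19*(21/10))*14 = (399/10)*14 = 2793/5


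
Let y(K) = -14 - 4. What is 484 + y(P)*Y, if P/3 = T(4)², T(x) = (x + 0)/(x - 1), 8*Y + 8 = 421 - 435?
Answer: 1067/2 ≈ 533.50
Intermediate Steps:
Y = -11/4 (Y = -1 + (421 - 435)/8 = -1 + (⅛)*(-14) = -1 - 7/4 = -11/4 ≈ -2.7500)
T(x) = x/(-1 + x)
P = 16/3 (P = 3*(4/(-1 + 4))² = 3*(4/3)² = 3*(16/9) = 16/3 ≈ 5.3333)
y(K) = -18
484 + y(P)*Y = 484 - 18*(-11/4) = 484 + 99/2 = 1067/2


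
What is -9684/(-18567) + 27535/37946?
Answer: 97634601/78282598 ≈ 1.2472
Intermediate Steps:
-9684/(-18567) + 27535/37946 = -9684*(-1/18567) + 27535*(1/37946) = 1076/2063 + 27535/37946 = 97634601/78282598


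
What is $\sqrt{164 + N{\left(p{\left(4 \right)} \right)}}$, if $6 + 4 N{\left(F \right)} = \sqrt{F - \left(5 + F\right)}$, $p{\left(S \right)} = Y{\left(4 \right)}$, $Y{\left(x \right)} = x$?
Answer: $\frac{\sqrt{650 + i \sqrt{5}}}{2} \approx 12.748 + 0.021926 i$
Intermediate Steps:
$p{\left(S \right)} = 4$
$N{\left(F \right)} = - \frac{3}{2} + \frac{i \sqrt{5}}{4}$ ($N{\left(F \right)} = - \frac{3}{2} + \frac{\sqrt{F - \left(5 + F\right)}}{4} = - \frac{3}{2} + \frac{\sqrt{-5}}{4} = - \frac{3}{2} + \frac{i \sqrt{5}}{4}$)
$\sqrt{164 + N{\left(p{\left(4 \right)} \right)}} = \sqrt{164 - \left(\frac{3}{2} - \frac{i \sqrt{5}}{4}\right)} = \sqrt{\frac{325}{2} + \frac{i \sqrt{5}}{4}}$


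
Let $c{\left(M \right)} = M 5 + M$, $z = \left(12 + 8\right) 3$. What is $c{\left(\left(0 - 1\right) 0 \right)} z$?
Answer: $0$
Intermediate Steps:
$z = 60$ ($z = 20 \cdot 3 = 60$)
$c{\left(M \right)} = 6 M$ ($c{\left(M \right)} = 5 M + M = 6 M$)
$c{\left(\left(0 - 1\right) 0 \right)} z = 6 \left(0 - 1\right) 0 \cdot 60 = 6 \left(\left(-1\right) 0\right) 60 = 6 \cdot 0 \cdot 60 = 0 \cdot 60 = 0$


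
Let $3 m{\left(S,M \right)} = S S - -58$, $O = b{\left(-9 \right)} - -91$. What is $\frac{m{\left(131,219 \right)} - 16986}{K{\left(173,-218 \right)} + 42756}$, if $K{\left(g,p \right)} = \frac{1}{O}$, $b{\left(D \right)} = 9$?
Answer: $- \frac{3373900}{12826803} \approx -0.26304$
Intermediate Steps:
$O = 100$ ($O = 9 - -91 = 9 + 91 = 100$)
$K{\left(g,p \right)} = \frac{1}{100}$
$m{\left(S,M \right)} = \frac{58}{3} + \frac{S^{2}}{3}$ ($m{\left(S,M \right)} = \frac{S S - -58}{3} = \frac{S^{2} + 58}{3} = \frac{58 + S^{2}}{3} = \frac{58}{3} + \frac{S^{2}}{3}$)
$\frac{m{\left(131,219 \right)} - 16986}{K{\left(173,-218 \right)} + 42756} = \frac{\left(\frac{58}{3} + \frac{131^{2}}{3}\right) - 16986}{\frac{1}{100} + 42756} = \frac{\left(\frac{58}{3} + \frac{1}{3} \cdot 17161\right) - 16986}{\frac{4275601}{100}} = \left(\left(\frac{58}{3} + \frac{17161}{3}\right) - 16986\right) \frac{100}{4275601} = \left(\frac{17219}{3} - 16986\right) \frac{100}{4275601} = \left(- \frac{33739}{3}\right) \frac{100}{4275601} = - \frac{3373900}{12826803}$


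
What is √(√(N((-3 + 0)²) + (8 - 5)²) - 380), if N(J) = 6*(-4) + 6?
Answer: √(-380 + 3*I) ≈ 0.07695 + 19.494*I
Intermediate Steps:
N(J) = -18 (N(J) = -24 + 6 = -18)
√(√(N((-3 + 0)²) + (8 - 5)²) - 380) = √(√(-18 + (8 - 5)²) - 380) = √(√(-18 + 3²) - 380) = √(√(-18 + 9) - 380) = √(√(-9) - 380) = √(3*I - 380) = √(-380 + 3*I)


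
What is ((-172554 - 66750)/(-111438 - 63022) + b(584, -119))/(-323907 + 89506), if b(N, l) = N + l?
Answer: -1564677/786415355 ≈ -0.0019896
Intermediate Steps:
((-172554 - 66750)/(-111438 - 63022) + b(584, -119))/(-323907 + 89506) = ((-172554 - 66750)/(-111438 - 63022) + (584 - 119))/(-323907 + 89506) = (-239304/(-174460) + 465)/(-234401) = (-239304*(-1/174460) + 465)*(-1/234401) = (4602/3355 + 465)*(-1/234401) = (1564677/3355)*(-1/234401) = -1564677/786415355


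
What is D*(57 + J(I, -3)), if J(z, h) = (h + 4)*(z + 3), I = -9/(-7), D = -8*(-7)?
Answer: 3432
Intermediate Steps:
D = 56
I = 9/7 (I = -9*(-⅐) = 9/7 ≈ 1.2857)
J(z, h) = (3 + z)*(4 + h) (J(z, h) = (4 + h)*(3 + z) = (3 + z)*(4 + h))
D*(57 + J(I, -3)) = 56*(57 + (12 + 3*(-3) + 4*(9/7) - 3*9/7)) = 56*(57 + (12 - 9 + 36/7 - 27/7)) = 56*(57 + 30/7) = 56*(429/7) = 3432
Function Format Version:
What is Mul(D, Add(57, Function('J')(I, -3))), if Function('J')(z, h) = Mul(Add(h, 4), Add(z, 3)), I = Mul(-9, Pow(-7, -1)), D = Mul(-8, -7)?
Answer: 3432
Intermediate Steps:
D = 56
I = Rational(9, 7) (I = Mul(-9, Rational(-1, 7)) = Rational(9, 7) ≈ 1.2857)
Function('J')(z, h) = Mul(Add(3, z), Add(4, h)) (Function('J')(z, h) = Mul(Add(4, h), Add(3, z)) = Mul(Add(3, z), Add(4, h)))
Mul(D, Add(57, Function('J')(I, -3))) = Mul(56, Add(57, Add(12, Mul(3, -3), Mul(4, Rational(9, 7)), Mul(-3, Rational(9, 7))))) = Mul(56, Add(57, Add(12, -9, Rational(36, 7), Rational(-27, 7)))) = Mul(56, Add(57, Rational(30, 7))) = Mul(56, Rational(429, 7)) = 3432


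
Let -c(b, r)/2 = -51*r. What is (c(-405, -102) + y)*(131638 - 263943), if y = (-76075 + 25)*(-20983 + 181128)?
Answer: 1611347576812470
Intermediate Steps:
c(b, r) = 102*r (c(b, r) = -(-102)*r = 102*r)
y = -12179027250 (y = -76050*160145 = -12179027250)
(c(-405, -102) + y)*(131638 - 263943) = (102*(-102) - 12179027250)*(131638 - 263943) = (-10404 - 12179027250)*(-132305) = -12179037654*(-132305) = 1611347576812470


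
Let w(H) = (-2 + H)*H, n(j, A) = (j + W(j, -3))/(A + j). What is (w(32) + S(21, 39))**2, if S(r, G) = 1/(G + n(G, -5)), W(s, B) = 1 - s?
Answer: 1622958794116/1760929 ≈ 9.2165e+5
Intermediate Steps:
n(j, A) = 1/(A + j) (n(j, A) = (j + (1 - j))/(A + j) = 1/(A + j))
S(r, G) = 1/(G + 1/(-5 + G))
w(H) = H*(-2 + H)
(w(32) + S(21, 39))**2 = (32*(-2 + 32) + (-5 + 39)/(1 + 39*(-5 + 39)))**2 = (32*30 + 34/(1 + 39*34))**2 = (960 + 34/(1 + 1326))**2 = (960 + 34/1327)**2 = (1273954/1327)**2 = 1622958794116/1760929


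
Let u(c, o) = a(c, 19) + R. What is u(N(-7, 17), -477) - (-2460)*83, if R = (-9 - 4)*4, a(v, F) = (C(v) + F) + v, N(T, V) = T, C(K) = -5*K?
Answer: 204175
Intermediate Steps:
a(v, F) = F - 4*v (a(v, F) = (-5*v + F) + v = (F - 5*v) + v = F - 4*v)
R = -52 (R = -13*4 = -52)
u(c, o) = -33 - 4*c (u(c, o) = (19 - 4*c) - 52 = -33 - 4*c)
u(N(-7, 17), -477) - (-2460)*83 = (-33 - 4*(-7)) - (-2460)*83 = (-33 + 28) - 1*(-204180) = -5 + 204180 = 204175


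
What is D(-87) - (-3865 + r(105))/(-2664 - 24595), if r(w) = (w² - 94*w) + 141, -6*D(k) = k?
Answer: 785373/54518 ≈ 14.406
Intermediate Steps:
D(k) = -k/6
r(w) = 141 + w² - 94*w
D(-87) - (-3865 + r(105))/(-2664 - 24595) = -⅙*(-87) - (-3865 + (141 + 105² - 94*105))/(-2664 - 24595) = 29/2 - (-3865 + (141 + 11025 - 9870))/(-27259) = 29/2 - (-3865 + 1296)*(-1)/27259 = 29/2 - (-2569)*(-1)/27259 = 29/2 - 1*2569/27259 = 29/2 - 2569/27259 = 785373/54518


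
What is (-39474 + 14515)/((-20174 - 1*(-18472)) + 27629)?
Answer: -2269/2357 ≈ -0.96266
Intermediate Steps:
(-39474 + 14515)/((-20174 - 1*(-18472)) + 27629) = -24959/((-20174 + 18472) + 27629) = -24959/(-1702 + 27629) = -24959/25927 = -24959*1/25927 = -2269/2357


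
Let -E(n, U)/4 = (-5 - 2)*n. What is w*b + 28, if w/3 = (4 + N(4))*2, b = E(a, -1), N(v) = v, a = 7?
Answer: 9436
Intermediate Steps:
E(n, U) = 28*n (E(n, U) = -4*(-5 - 2)*n = -(-28)*n = 28*n)
b = 196 (b = 28*7 = 196)
w = 48 (w = 3*((4 + 4)*2) = 3*(8*2) = 3*16 = 48)
w*b + 28 = 48*196 + 28 = 9408 + 28 = 9436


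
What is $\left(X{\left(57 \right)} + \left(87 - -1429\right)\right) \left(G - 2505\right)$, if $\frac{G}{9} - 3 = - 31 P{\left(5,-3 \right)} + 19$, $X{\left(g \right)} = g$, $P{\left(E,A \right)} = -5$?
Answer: $-1434576$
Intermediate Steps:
$G = 1593$ ($G = 27 + 9 \left(\left(-31\right) \left(-5\right) + 19\right) = 27 + 9 \left(155 + 19\right) = 27 + 9 \cdot 174 = 27 + 1566 = 1593$)
$\left(X{\left(57 \right)} + \left(87 - -1429\right)\right) \left(G - 2505\right) = \left(57 + \left(87 - -1429\right)\right) \left(1593 - 2505\right) = \left(57 + \left(87 + 1429\right)\right) \left(-912\right) = \left(57 + 1516\right) \left(-912\right) = 1573 \left(-912\right) = -1434576$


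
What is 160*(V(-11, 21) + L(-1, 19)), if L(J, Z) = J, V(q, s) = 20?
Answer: 3040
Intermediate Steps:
160*(V(-11, 21) + L(-1, 19)) = 160*(20 - 1) = 160*19 = 3040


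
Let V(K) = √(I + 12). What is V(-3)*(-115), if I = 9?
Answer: -115*√21 ≈ -527.00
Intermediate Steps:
V(K) = √21 (V(K) = √(9 + 12) = √21)
V(-3)*(-115) = √21*(-115) = -115*√21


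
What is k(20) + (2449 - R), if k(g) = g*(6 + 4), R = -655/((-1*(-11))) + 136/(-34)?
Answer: 29838/11 ≈ 2712.5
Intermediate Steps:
R = -699/11 (R = -655/11 + 136*(-1/34) = -655*1/11 - 4 = -655/11 - 4 = -699/11 ≈ -63.545)
k(g) = 10*g (k(g) = g*10 = 10*g)
k(20) + (2449 - R) = 10*20 + (2449 - 1*(-699/11)) = 200 + (2449 + 699/11) = 200 + 27638/11 = 29838/11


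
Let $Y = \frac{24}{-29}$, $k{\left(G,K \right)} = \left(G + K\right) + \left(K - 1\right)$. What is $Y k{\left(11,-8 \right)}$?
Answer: $\frac{144}{29} \approx 4.9655$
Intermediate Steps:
$k{\left(G,K \right)} = -1 + G + 2 K$ ($k{\left(G,K \right)} = \left(G + K\right) + \left(-1 + K\right) = -1 + G + 2 K$)
$Y = - \frac{24}{29}$ ($Y = 24 \left(- \frac{1}{29}\right) = - \frac{24}{29} \approx -0.82759$)
$Y k{\left(11,-8 \right)} = - \frac{24 \left(-1 + 11 + 2 \left(-8\right)\right)}{29} = - \frac{24 \left(-1 + 11 - 16\right)}{29} = \left(- \frac{24}{29}\right) \left(-6\right) = \frac{144}{29}$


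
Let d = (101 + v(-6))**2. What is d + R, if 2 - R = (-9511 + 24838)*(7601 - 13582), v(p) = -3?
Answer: 91680393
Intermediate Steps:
R = 91670789 (R = 2 - (-9511 + 24838)*(7601 - 13582) = 2 - 15327*(-5981) = 2 - 1*(-91670787) = 2 + 91670787 = 91670789)
d = 9604 (d = (101 - 3)**2 = 98**2 = 9604)
d + R = 9604 + 91670789 = 91680393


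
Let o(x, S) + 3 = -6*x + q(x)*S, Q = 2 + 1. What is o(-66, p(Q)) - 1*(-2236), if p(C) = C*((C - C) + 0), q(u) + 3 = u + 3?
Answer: 2629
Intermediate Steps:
Q = 3
q(u) = u (q(u) = -3 + (u + 3) = -3 + (3 + u) = u)
p(C) = 0 (p(C) = C*(0 + 0) = C*0 = 0)
o(x, S) = -3 - 6*x + S*x (o(x, S) = -3 + (-6*x + x*S) = -3 + (-6*x + S*x) = -3 - 6*x + S*x)
o(-66, p(Q)) - 1*(-2236) = (-3 - 6*(-66) + 0*(-66)) - 1*(-2236) = (-3 + 396 + 0) + 2236 = 393 + 2236 = 2629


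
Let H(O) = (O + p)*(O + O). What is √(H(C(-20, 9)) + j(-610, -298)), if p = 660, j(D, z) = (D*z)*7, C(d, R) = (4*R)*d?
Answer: 2*√339715 ≈ 1165.7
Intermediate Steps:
C(d, R) = 4*R*d
j(D, z) = 7*D*z
H(O) = 2*O*(660 + O) (H(O) = (O + 660)*(O + O) = (660 + O)*(2*O) = 2*O*(660 + O))
√(H(C(-20, 9)) + j(-610, -298)) = √(2*(4*9*(-20))*(660 + 4*9*(-20)) + 7*(-610)*(-298)) = √(2*(-720)*(660 - 720) + 1272460) = √(2*(-720)*(-60) + 1272460) = √(86400 + 1272460) = √1358860 = 2*√339715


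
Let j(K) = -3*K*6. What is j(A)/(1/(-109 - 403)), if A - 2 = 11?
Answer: 119808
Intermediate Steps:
A = 13 (A = 2 + 11 = 13)
j(K) = -18*K
j(A)/(1/(-109 - 403)) = (-18*13)/(1/(-109 - 403)) = -234/(1/(-512)) = -234/(-1/512) = -234*(-512) = 119808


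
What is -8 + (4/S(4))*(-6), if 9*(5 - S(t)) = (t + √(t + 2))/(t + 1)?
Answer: -125872/9767 - 216*√6/9767 ≈ -12.942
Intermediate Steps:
S(t) = 5 - (t + √(2 + t))/(9*(1 + t)) (S(t) = 5 - (t + √(t + 2))/(9*(t + 1)) = 5 - (t + √(2 + t))/(9*(1 + t)))
-8 + (4/S(4))*(-6) = -8 + (4/(((45 - √(2 + 4) + 44*4)/(9*(1 + 4)))))*(-6) = -8 + (4/(((⅑)*(45 - √6 + 176)/5)))*(-6) = -8 + (4/(((⅑)*(⅕)*(221 - √6))))*(-6) = -8 + (4/(221/45 - √6/45))*(-6) = -8 - 24/(221/45 - √6/45)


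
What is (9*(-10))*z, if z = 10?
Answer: -900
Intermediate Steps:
(9*(-10))*z = (9*(-10))*10 = -90*10 = -900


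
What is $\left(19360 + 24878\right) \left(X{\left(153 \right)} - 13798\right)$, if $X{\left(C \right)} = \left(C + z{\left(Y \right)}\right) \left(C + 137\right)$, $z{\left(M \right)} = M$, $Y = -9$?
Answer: $1236982956$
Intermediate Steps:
$X{\left(C \right)} = \left(-9 + C\right) \left(137 + C\right)$ ($X{\left(C \right)} = \left(C - 9\right) \left(C + 137\right) = \left(-9 + C\right) \left(137 + C\right)$)
$\left(19360 + 24878\right) \left(X{\left(153 \right)} - 13798\right) = \left(19360 + 24878\right) \left(\left(-1233 + 153^{2} + 128 \cdot 153\right) - 13798\right) = 44238 \left(\left(-1233 + 23409 + 19584\right) - 13798\right) = 44238 \left(41760 - 13798\right) = 44238 \cdot 27962 = 1236982956$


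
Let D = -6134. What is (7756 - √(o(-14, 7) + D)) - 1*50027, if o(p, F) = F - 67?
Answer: -42271 - I*√6194 ≈ -42271.0 - 78.702*I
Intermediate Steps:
o(p, F) = -67 + F
(7756 - √(o(-14, 7) + D)) - 1*50027 = (7756 - √((-67 + 7) - 6134)) - 1*50027 = (7756 - √(-60 - 6134)) - 50027 = (7756 - √(-6194)) - 50027 = (7756 - I*√6194) - 50027 = -42271 - I*√6194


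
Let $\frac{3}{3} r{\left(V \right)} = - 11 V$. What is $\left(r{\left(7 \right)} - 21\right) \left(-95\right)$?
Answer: $9310$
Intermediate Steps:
$r{\left(V \right)} = - 11 V$
$\left(r{\left(7 \right)} - 21\right) \left(-95\right) = \left(\left(-11\right) 7 - 21\right) \left(-95\right) = \left(-77 - 21\right) \left(-95\right) = \left(-98\right) \left(-95\right) = 9310$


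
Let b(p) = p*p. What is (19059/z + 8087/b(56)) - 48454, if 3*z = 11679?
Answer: -591456887677/12208448 ≈ -48447.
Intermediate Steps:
z = 3893 (z = (⅓)*11679 = 3893)
b(p) = p²
(19059/z + 8087/b(56)) - 48454 = (19059/3893 + 8087/(56²)) - 48454 = (19059*(1/3893) + 8087/3136) - 48454 = (19059/3893 + 8087*(1/3136)) - 48454 = (19059/3893 + 8087/3136) - 48454 = 91251715/12208448 - 48454 = -591456887677/12208448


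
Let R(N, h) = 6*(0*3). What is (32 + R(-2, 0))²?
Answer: 1024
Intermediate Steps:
R(N, h) = 0 (R(N, h) = 6*0 = 0)
(32 + R(-2, 0))² = (32 + 0)² = 32² = 1024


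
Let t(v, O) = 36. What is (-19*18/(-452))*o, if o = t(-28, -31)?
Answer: 3078/113 ≈ 27.239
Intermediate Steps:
o = 36
(-19*18/(-452))*o = (-19*18/(-452))*36 = -342*(-1/452)*36 = (171/226)*36 = 3078/113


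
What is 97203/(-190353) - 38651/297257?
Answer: -12083868658/18861253907 ≈ -0.64067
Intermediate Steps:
97203/(-190353) - 38651/297257 = 97203*(-1/190353) - 38651*1/297257 = -32401/63451 - 38651/297257 = -12083868658/18861253907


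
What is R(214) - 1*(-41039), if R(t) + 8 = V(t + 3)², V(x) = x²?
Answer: 2217414952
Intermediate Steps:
R(t) = -8 + (3 + t)⁴ (R(t) = -8 + ((t + 3)²)² = -8 + ((3 + t)²)² = -8 + (3 + t)⁴)
R(214) - 1*(-41039) = (-8 + (3 + 214)⁴) - 1*(-41039) = (-8 + 217⁴) + 41039 = (-8 + 2217373921) + 41039 = 2217373913 + 41039 = 2217414952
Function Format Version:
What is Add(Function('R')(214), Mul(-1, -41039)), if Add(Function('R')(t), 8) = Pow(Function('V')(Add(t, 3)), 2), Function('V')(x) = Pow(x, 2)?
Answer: 2217414952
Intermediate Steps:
Function('R')(t) = Add(-8, Pow(Add(3, t), 4)) (Function('R')(t) = Add(-8, Pow(Pow(Add(t, 3), 2), 2)) = Add(-8, Pow(Pow(Add(3, t), 2), 2)) = Add(-8, Pow(Add(3, t), 4)))
Add(Function('R')(214), Mul(-1, -41039)) = Add(Add(-8, Pow(Add(3, 214), 4)), Mul(-1, -41039)) = Add(Add(-8, Pow(217, 4)), 41039) = Add(Add(-8, 2217373921), 41039) = Add(2217373913, 41039) = 2217414952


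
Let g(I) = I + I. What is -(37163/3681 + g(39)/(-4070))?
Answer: -75483146/7490835 ≈ -10.077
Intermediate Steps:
g(I) = 2*I
-(37163/3681 + g(39)/(-4070)) = -(37163/3681 + (2*39)/(-4070)) = -(37163*(1/3681) + 78*(-1/4070)) = -(37163/3681 - 39/2035) = -1*75483146/7490835 = -75483146/7490835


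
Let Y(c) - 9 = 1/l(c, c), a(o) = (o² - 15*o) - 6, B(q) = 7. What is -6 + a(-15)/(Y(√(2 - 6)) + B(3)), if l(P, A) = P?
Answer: 22266/1025 + 888*I/1025 ≈ 21.723 + 0.86634*I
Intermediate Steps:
a(o) = -6 + o² - 15*o
Y(c) = 9 + 1/c
-6 + a(-15)/(Y(√(2 - 6)) + B(3)) = -6 + (-6 + (-15)² - 15*(-15))/((9 + 1/(√(2 - 6))) + 7) = -6 + (-6 + 225 + 225)/((9 + 1/(√(-4))) + 7) = -6 + 444/((9 + 1/(2*I)) + 7) = -6 + 444/((9 - I/2) + 7) = -6 + 444/(16 - I/2) = -6 + (4*(16 + I/2)/1025)*444 = -6 + 1776*(16 + I/2)/1025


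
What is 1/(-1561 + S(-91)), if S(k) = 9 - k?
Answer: -1/1461 ≈ -0.00068446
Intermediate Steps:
1/(-1561 + S(-91)) = 1/(-1561 + (9 - 1*(-91))) = 1/(-1561 + (9 + 91)) = 1/(-1561 + 100) = 1/(-1461) = -1/1461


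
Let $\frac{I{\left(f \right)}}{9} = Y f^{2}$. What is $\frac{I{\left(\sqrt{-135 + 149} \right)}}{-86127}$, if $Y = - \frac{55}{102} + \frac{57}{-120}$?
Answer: $\frac{14483}{9761060} \approx 0.0014838$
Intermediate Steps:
$Y = - \frac{2069}{2040}$ ($Y = \left(-55\right) \frac{1}{102} + 57 \left(- \frac{1}{120}\right) = - \frac{55}{102} - \frac{19}{40} = - \frac{2069}{2040} \approx -1.0142$)
$I{\left(f \right)} = - \frac{6207 f^{2}}{680}$ ($I{\left(f \right)} = 9 \left(- \frac{2069 f^{2}}{2040}\right) = - \frac{6207 f^{2}}{680}$)
$\frac{I{\left(\sqrt{-135 + 149} \right)}}{-86127} = \frac{\left(- \frac{6207}{680}\right) \left(\sqrt{-135 + 149}\right)^{2}}{-86127} = - \frac{6207 \left(\sqrt{14}\right)^{2}}{680} \left(- \frac{1}{86127}\right) = \left(- \frac{6207}{680}\right) 14 \left(- \frac{1}{86127}\right) = \left(- \frac{43449}{340}\right) \left(- \frac{1}{86127}\right) = \frac{14483}{9761060}$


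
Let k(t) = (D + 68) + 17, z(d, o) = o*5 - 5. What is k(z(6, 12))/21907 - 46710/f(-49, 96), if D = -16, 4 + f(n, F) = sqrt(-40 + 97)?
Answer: -4093101051/898187 - 46710*sqrt(57)/41 ≈ -13158.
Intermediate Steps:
f(n, F) = -4 + sqrt(57) (f(n, F) = -4 + sqrt(-40 + 97) = -4 + sqrt(57))
z(d, o) = -5 + 5*o (z(d, o) = 5*o - 5 = -5 + 5*o)
k(t) = 69 (k(t) = (-16 + 68) + 17 = 52 + 17 = 69)
k(z(6, 12))/21907 - 46710/f(-49, 96) = 69/21907 - 46710/(-4 + sqrt(57))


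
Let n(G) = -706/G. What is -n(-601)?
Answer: -706/601 ≈ -1.1747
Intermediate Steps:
-n(-601) = -(-706)/(-601) = -(-706)*(-1)/601 = -1*706/601 = -706/601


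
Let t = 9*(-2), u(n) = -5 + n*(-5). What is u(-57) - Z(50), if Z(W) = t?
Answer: 298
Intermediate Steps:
u(n) = -5 - 5*n
t = -18
Z(W) = -18
u(-57) - Z(50) = (-5 - 5*(-57)) - 1*(-18) = (-5 + 285) + 18 = 280 + 18 = 298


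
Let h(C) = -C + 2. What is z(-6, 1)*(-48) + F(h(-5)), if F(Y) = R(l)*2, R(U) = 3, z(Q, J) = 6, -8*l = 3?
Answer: -282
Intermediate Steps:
l = -3/8 (l = -⅛*3 = -3/8 ≈ -0.37500)
h(C) = 2 - C
F(Y) = 6 (F(Y) = 3*2 = 6)
z(-6, 1)*(-48) + F(h(-5)) = 6*(-48) + 6 = -288 + 6 = -282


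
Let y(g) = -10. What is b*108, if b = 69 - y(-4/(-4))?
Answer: 8532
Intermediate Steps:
b = 79 (b = 69 - 1*(-10) = 69 + 10 = 79)
b*108 = 79*108 = 8532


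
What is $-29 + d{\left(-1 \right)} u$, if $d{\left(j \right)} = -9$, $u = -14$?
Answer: $97$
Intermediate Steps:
$-29 + d{\left(-1 \right)} u = -29 - -126 = -29 + 126 = 97$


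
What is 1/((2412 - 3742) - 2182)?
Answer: -1/3512 ≈ -0.00028474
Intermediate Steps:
1/((2412 - 3742) - 2182) = 1/(-1330 - 2182) = 1/(-3512) = -1/3512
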